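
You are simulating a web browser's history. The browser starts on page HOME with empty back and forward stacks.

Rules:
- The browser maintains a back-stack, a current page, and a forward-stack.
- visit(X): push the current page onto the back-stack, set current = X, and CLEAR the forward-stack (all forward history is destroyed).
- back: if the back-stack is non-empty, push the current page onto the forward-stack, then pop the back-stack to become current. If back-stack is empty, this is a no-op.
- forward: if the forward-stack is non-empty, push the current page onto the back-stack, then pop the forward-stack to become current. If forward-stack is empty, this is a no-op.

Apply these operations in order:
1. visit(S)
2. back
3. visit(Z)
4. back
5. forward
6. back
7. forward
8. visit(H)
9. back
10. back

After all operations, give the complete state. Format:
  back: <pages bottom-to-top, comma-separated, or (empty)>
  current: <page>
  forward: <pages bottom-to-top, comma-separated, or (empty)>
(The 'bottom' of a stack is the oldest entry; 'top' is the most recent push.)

Answer: back: (empty)
current: HOME
forward: H,Z

Derivation:
After 1 (visit(S)): cur=S back=1 fwd=0
After 2 (back): cur=HOME back=0 fwd=1
After 3 (visit(Z)): cur=Z back=1 fwd=0
After 4 (back): cur=HOME back=0 fwd=1
After 5 (forward): cur=Z back=1 fwd=0
After 6 (back): cur=HOME back=0 fwd=1
After 7 (forward): cur=Z back=1 fwd=0
After 8 (visit(H)): cur=H back=2 fwd=0
After 9 (back): cur=Z back=1 fwd=1
After 10 (back): cur=HOME back=0 fwd=2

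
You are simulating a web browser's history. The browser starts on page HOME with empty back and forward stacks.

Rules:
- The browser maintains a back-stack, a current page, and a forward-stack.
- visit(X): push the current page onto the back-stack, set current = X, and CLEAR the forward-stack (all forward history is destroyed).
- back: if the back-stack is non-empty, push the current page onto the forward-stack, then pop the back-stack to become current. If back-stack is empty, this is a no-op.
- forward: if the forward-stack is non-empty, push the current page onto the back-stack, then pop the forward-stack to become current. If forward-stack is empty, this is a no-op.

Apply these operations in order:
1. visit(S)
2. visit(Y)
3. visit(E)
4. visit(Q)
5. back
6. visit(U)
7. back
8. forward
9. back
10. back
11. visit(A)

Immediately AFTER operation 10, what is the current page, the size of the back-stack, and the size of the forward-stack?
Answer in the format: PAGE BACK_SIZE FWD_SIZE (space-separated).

After 1 (visit(S)): cur=S back=1 fwd=0
After 2 (visit(Y)): cur=Y back=2 fwd=0
After 3 (visit(E)): cur=E back=3 fwd=0
After 4 (visit(Q)): cur=Q back=4 fwd=0
After 5 (back): cur=E back=3 fwd=1
After 6 (visit(U)): cur=U back=4 fwd=0
After 7 (back): cur=E back=3 fwd=1
After 8 (forward): cur=U back=4 fwd=0
After 9 (back): cur=E back=3 fwd=1
After 10 (back): cur=Y back=2 fwd=2

Y 2 2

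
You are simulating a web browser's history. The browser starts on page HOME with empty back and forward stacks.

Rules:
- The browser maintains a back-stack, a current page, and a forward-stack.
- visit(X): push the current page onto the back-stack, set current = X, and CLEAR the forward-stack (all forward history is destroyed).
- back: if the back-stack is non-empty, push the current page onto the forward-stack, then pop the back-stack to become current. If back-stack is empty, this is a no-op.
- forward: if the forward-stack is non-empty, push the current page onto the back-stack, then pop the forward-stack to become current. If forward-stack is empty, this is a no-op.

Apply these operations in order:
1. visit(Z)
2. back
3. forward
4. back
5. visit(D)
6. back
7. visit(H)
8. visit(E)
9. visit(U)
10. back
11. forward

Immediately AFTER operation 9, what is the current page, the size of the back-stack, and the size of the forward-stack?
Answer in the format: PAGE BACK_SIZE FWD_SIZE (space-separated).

After 1 (visit(Z)): cur=Z back=1 fwd=0
After 2 (back): cur=HOME back=0 fwd=1
After 3 (forward): cur=Z back=1 fwd=0
After 4 (back): cur=HOME back=0 fwd=1
After 5 (visit(D)): cur=D back=1 fwd=0
After 6 (back): cur=HOME back=0 fwd=1
After 7 (visit(H)): cur=H back=1 fwd=0
After 8 (visit(E)): cur=E back=2 fwd=0
After 9 (visit(U)): cur=U back=3 fwd=0

U 3 0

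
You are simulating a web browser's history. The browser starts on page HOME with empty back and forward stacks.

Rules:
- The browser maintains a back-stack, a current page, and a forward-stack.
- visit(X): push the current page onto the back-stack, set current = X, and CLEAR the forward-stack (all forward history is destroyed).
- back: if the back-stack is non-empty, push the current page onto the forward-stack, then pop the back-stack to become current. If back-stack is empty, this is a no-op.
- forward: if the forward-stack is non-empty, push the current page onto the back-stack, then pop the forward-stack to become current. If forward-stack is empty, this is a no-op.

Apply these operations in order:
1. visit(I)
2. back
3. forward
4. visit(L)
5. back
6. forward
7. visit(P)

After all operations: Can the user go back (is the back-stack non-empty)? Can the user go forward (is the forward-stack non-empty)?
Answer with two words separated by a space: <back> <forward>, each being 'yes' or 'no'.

Answer: yes no

Derivation:
After 1 (visit(I)): cur=I back=1 fwd=0
After 2 (back): cur=HOME back=0 fwd=1
After 3 (forward): cur=I back=1 fwd=0
After 4 (visit(L)): cur=L back=2 fwd=0
After 5 (back): cur=I back=1 fwd=1
After 6 (forward): cur=L back=2 fwd=0
After 7 (visit(P)): cur=P back=3 fwd=0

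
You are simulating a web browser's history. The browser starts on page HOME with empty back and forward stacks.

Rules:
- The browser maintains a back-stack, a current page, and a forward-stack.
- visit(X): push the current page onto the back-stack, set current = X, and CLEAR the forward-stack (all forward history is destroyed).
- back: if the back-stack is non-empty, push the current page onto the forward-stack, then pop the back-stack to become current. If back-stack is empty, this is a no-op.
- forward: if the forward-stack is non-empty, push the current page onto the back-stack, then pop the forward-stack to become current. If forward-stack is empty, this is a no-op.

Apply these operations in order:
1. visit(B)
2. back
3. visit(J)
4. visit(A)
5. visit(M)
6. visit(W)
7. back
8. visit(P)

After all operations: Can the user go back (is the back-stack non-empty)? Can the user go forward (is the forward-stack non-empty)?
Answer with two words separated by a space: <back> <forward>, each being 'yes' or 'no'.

Answer: yes no

Derivation:
After 1 (visit(B)): cur=B back=1 fwd=0
After 2 (back): cur=HOME back=0 fwd=1
After 3 (visit(J)): cur=J back=1 fwd=0
After 4 (visit(A)): cur=A back=2 fwd=0
After 5 (visit(M)): cur=M back=3 fwd=0
After 6 (visit(W)): cur=W back=4 fwd=0
After 7 (back): cur=M back=3 fwd=1
After 8 (visit(P)): cur=P back=4 fwd=0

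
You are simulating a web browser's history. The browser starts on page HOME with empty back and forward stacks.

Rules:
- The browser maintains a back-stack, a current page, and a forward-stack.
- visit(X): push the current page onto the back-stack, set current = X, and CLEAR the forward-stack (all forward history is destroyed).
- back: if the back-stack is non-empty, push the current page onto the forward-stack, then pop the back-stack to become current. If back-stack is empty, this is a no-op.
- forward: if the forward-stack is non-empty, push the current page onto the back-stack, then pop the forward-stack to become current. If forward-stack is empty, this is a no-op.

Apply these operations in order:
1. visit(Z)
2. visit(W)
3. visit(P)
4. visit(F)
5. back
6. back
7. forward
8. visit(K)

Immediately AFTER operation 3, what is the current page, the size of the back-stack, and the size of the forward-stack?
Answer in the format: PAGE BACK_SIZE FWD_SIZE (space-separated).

After 1 (visit(Z)): cur=Z back=1 fwd=0
After 2 (visit(W)): cur=W back=2 fwd=0
After 3 (visit(P)): cur=P back=3 fwd=0

P 3 0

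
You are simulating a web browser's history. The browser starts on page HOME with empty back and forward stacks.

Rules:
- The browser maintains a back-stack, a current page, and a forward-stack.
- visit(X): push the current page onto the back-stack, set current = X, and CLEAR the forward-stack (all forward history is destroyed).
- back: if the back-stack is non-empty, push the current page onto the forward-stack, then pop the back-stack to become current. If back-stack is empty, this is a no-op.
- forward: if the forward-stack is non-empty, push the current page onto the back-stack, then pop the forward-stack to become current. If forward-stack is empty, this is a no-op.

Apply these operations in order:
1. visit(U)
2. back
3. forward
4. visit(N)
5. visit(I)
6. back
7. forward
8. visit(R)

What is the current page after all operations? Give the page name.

Answer: R

Derivation:
After 1 (visit(U)): cur=U back=1 fwd=0
After 2 (back): cur=HOME back=0 fwd=1
After 3 (forward): cur=U back=1 fwd=0
After 4 (visit(N)): cur=N back=2 fwd=0
After 5 (visit(I)): cur=I back=3 fwd=0
After 6 (back): cur=N back=2 fwd=1
After 7 (forward): cur=I back=3 fwd=0
After 8 (visit(R)): cur=R back=4 fwd=0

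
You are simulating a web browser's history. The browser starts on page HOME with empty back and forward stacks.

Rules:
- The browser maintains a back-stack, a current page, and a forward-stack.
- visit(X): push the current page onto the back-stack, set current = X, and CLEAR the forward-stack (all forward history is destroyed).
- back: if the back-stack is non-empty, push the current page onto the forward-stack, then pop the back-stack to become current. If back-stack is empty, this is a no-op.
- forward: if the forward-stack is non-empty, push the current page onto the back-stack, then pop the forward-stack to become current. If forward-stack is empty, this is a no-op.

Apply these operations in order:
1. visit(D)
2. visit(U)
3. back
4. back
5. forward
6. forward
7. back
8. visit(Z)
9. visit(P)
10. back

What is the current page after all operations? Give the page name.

After 1 (visit(D)): cur=D back=1 fwd=0
After 2 (visit(U)): cur=U back=2 fwd=0
After 3 (back): cur=D back=1 fwd=1
After 4 (back): cur=HOME back=0 fwd=2
After 5 (forward): cur=D back=1 fwd=1
After 6 (forward): cur=U back=2 fwd=0
After 7 (back): cur=D back=1 fwd=1
After 8 (visit(Z)): cur=Z back=2 fwd=0
After 9 (visit(P)): cur=P back=3 fwd=0
After 10 (back): cur=Z back=2 fwd=1

Answer: Z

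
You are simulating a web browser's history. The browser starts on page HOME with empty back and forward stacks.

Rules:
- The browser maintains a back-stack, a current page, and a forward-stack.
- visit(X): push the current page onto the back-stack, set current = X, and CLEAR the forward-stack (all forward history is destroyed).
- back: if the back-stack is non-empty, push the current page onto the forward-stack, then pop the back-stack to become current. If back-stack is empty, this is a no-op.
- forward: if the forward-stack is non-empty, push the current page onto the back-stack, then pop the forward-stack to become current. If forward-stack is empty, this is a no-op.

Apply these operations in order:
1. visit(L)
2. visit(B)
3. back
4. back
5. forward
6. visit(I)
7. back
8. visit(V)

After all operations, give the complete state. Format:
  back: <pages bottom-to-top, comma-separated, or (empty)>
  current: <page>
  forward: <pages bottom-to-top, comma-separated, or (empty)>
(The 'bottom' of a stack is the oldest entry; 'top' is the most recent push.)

After 1 (visit(L)): cur=L back=1 fwd=0
After 2 (visit(B)): cur=B back=2 fwd=0
After 3 (back): cur=L back=1 fwd=1
After 4 (back): cur=HOME back=0 fwd=2
After 5 (forward): cur=L back=1 fwd=1
After 6 (visit(I)): cur=I back=2 fwd=0
After 7 (back): cur=L back=1 fwd=1
After 8 (visit(V)): cur=V back=2 fwd=0

Answer: back: HOME,L
current: V
forward: (empty)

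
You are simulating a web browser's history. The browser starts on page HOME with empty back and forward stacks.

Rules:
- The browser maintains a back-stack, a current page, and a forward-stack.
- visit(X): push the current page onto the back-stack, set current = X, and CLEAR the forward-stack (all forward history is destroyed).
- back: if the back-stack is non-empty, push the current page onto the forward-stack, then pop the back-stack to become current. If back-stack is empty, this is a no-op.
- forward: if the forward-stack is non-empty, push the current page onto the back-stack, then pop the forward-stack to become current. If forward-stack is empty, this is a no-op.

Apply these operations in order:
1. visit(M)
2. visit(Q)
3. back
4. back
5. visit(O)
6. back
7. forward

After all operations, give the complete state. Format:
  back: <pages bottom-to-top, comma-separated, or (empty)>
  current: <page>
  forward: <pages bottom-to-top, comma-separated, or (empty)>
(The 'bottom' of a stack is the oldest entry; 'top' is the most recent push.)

After 1 (visit(M)): cur=M back=1 fwd=0
After 2 (visit(Q)): cur=Q back=2 fwd=0
After 3 (back): cur=M back=1 fwd=1
After 4 (back): cur=HOME back=0 fwd=2
After 5 (visit(O)): cur=O back=1 fwd=0
After 6 (back): cur=HOME back=0 fwd=1
After 7 (forward): cur=O back=1 fwd=0

Answer: back: HOME
current: O
forward: (empty)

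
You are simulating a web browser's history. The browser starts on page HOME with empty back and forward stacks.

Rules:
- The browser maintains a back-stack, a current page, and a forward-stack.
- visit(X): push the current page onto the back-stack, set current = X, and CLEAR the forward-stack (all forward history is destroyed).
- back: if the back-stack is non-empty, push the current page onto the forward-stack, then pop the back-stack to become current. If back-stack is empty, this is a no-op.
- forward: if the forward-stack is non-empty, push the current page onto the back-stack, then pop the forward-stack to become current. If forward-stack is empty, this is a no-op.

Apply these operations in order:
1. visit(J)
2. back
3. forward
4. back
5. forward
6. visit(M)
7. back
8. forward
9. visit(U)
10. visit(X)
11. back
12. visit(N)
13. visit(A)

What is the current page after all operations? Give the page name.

Answer: A

Derivation:
After 1 (visit(J)): cur=J back=1 fwd=0
After 2 (back): cur=HOME back=0 fwd=1
After 3 (forward): cur=J back=1 fwd=0
After 4 (back): cur=HOME back=0 fwd=1
After 5 (forward): cur=J back=1 fwd=0
After 6 (visit(M)): cur=M back=2 fwd=0
After 7 (back): cur=J back=1 fwd=1
After 8 (forward): cur=M back=2 fwd=0
After 9 (visit(U)): cur=U back=3 fwd=0
After 10 (visit(X)): cur=X back=4 fwd=0
After 11 (back): cur=U back=3 fwd=1
After 12 (visit(N)): cur=N back=4 fwd=0
After 13 (visit(A)): cur=A back=5 fwd=0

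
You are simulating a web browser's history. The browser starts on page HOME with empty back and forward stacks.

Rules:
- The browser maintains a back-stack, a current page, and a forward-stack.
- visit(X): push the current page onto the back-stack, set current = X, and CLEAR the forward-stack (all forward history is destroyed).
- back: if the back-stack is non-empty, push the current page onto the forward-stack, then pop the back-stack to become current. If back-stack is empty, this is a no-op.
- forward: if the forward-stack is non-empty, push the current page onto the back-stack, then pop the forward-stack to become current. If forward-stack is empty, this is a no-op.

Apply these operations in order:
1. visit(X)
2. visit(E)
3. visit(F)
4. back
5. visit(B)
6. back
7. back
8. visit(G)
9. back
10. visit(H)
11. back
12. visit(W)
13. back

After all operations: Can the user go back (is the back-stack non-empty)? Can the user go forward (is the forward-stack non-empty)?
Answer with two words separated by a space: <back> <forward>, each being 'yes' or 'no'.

After 1 (visit(X)): cur=X back=1 fwd=0
After 2 (visit(E)): cur=E back=2 fwd=0
After 3 (visit(F)): cur=F back=3 fwd=0
After 4 (back): cur=E back=2 fwd=1
After 5 (visit(B)): cur=B back=3 fwd=0
After 6 (back): cur=E back=2 fwd=1
After 7 (back): cur=X back=1 fwd=2
After 8 (visit(G)): cur=G back=2 fwd=0
After 9 (back): cur=X back=1 fwd=1
After 10 (visit(H)): cur=H back=2 fwd=0
After 11 (back): cur=X back=1 fwd=1
After 12 (visit(W)): cur=W back=2 fwd=0
After 13 (back): cur=X back=1 fwd=1

Answer: yes yes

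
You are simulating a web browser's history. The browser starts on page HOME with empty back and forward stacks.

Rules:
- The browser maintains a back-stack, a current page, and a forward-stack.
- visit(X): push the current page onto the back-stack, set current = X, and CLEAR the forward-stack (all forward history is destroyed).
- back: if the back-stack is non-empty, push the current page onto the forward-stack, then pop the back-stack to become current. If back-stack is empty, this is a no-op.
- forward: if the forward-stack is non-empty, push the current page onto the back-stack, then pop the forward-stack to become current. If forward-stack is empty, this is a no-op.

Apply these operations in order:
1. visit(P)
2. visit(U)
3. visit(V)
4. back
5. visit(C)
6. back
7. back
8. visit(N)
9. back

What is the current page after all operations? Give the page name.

Answer: P

Derivation:
After 1 (visit(P)): cur=P back=1 fwd=0
After 2 (visit(U)): cur=U back=2 fwd=0
After 3 (visit(V)): cur=V back=3 fwd=0
After 4 (back): cur=U back=2 fwd=1
After 5 (visit(C)): cur=C back=3 fwd=0
After 6 (back): cur=U back=2 fwd=1
After 7 (back): cur=P back=1 fwd=2
After 8 (visit(N)): cur=N back=2 fwd=0
After 9 (back): cur=P back=1 fwd=1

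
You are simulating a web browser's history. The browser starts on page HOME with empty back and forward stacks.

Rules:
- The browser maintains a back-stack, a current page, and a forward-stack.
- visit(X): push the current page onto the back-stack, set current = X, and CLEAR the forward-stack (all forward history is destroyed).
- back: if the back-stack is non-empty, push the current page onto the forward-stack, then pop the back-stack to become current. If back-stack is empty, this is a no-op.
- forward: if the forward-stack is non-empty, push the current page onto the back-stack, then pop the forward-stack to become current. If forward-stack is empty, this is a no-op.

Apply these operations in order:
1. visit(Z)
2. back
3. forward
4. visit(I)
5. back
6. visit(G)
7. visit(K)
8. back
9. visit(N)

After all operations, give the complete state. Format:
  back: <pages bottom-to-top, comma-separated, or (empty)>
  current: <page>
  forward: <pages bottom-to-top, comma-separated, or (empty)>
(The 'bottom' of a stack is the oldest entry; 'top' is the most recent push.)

After 1 (visit(Z)): cur=Z back=1 fwd=0
After 2 (back): cur=HOME back=0 fwd=1
After 3 (forward): cur=Z back=1 fwd=0
After 4 (visit(I)): cur=I back=2 fwd=0
After 5 (back): cur=Z back=1 fwd=1
After 6 (visit(G)): cur=G back=2 fwd=0
After 7 (visit(K)): cur=K back=3 fwd=0
After 8 (back): cur=G back=2 fwd=1
After 9 (visit(N)): cur=N back=3 fwd=0

Answer: back: HOME,Z,G
current: N
forward: (empty)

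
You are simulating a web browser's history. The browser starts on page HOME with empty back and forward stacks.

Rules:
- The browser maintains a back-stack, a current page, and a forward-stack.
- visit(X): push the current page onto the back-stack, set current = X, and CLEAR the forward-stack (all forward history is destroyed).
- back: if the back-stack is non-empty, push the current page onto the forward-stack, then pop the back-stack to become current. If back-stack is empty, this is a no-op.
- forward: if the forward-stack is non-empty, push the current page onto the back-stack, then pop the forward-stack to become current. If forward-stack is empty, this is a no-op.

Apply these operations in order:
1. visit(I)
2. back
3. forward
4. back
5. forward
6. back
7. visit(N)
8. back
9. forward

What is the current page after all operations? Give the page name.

Answer: N

Derivation:
After 1 (visit(I)): cur=I back=1 fwd=0
After 2 (back): cur=HOME back=0 fwd=1
After 3 (forward): cur=I back=1 fwd=0
After 4 (back): cur=HOME back=0 fwd=1
After 5 (forward): cur=I back=1 fwd=0
After 6 (back): cur=HOME back=0 fwd=1
After 7 (visit(N)): cur=N back=1 fwd=0
After 8 (back): cur=HOME back=0 fwd=1
After 9 (forward): cur=N back=1 fwd=0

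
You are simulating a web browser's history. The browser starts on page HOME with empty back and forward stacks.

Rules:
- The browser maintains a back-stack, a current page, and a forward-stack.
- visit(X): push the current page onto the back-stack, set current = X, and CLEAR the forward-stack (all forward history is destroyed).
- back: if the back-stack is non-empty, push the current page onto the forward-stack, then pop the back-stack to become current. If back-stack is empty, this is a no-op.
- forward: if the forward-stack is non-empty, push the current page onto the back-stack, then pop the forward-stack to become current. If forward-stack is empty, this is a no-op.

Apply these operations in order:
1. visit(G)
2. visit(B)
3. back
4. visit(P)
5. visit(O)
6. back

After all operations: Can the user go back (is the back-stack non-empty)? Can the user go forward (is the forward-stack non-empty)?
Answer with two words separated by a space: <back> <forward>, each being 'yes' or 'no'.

Answer: yes yes

Derivation:
After 1 (visit(G)): cur=G back=1 fwd=0
After 2 (visit(B)): cur=B back=2 fwd=0
After 3 (back): cur=G back=1 fwd=1
After 4 (visit(P)): cur=P back=2 fwd=0
After 5 (visit(O)): cur=O back=3 fwd=0
After 6 (back): cur=P back=2 fwd=1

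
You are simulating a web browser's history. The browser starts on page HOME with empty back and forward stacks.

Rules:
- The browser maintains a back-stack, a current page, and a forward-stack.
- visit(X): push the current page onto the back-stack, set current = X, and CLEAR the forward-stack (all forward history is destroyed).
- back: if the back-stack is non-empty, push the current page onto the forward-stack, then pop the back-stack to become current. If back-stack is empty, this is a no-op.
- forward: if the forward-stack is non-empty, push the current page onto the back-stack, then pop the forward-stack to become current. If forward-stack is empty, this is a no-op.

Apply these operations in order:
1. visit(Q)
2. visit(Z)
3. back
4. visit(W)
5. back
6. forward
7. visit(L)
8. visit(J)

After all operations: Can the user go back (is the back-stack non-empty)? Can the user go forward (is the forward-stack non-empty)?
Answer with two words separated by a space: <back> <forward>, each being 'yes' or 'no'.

After 1 (visit(Q)): cur=Q back=1 fwd=0
After 2 (visit(Z)): cur=Z back=2 fwd=0
After 3 (back): cur=Q back=1 fwd=1
After 4 (visit(W)): cur=W back=2 fwd=0
After 5 (back): cur=Q back=1 fwd=1
After 6 (forward): cur=W back=2 fwd=0
After 7 (visit(L)): cur=L back=3 fwd=0
After 8 (visit(J)): cur=J back=4 fwd=0

Answer: yes no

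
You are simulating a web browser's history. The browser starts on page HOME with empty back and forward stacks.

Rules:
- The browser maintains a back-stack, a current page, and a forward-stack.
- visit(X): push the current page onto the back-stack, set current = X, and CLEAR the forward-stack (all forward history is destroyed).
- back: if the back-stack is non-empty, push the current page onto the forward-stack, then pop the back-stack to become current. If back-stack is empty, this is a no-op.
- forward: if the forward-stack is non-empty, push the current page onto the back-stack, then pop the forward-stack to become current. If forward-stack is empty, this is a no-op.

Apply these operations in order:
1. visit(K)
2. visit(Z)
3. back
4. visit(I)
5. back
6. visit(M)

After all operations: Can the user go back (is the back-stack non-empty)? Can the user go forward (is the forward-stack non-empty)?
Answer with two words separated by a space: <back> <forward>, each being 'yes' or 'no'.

Answer: yes no

Derivation:
After 1 (visit(K)): cur=K back=1 fwd=0
After 2 (visit(Z)): cur=Z back=2 fwd=0
After 3 (back): cur=K back=1 fwd=1
After 4 (visit(I)): cur=I back=2 fwd=0
After 5 (back): cur=K back=1 fwd=1
After 6 (visit(M)): cur=M back=2 fwd=0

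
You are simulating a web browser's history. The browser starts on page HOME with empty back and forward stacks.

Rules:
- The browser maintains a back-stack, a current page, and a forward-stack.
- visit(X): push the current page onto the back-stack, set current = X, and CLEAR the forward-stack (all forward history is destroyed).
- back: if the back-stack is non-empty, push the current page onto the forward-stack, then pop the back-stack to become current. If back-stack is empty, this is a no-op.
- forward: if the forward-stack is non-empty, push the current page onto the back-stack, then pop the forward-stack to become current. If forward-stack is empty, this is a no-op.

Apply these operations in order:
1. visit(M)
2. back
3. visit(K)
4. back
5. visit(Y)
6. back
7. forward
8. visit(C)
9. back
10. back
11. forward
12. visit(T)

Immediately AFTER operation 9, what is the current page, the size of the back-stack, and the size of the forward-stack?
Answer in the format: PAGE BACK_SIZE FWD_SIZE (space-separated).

After 1 (visit(M)): cur=M back=1 fwd=0
After 2 (back): cur=HOME back=0 fwd=1
After 3 (visit(K)): cur=K back=1 fwd=0
After 4 (back): cur=HOME back=0 fwd=1
After 5 (visit(Y)): cur=Y back=1 fwd=0
After 6 (back): cur=HOME back=0 fwd=1
After 7 (forward): cur=Y back=1 fwd=0
After 8 (visit(C)): cur=C back=2 fwd=0
After 9 (back): cur=Y back=1 fwd=1

Y 1 1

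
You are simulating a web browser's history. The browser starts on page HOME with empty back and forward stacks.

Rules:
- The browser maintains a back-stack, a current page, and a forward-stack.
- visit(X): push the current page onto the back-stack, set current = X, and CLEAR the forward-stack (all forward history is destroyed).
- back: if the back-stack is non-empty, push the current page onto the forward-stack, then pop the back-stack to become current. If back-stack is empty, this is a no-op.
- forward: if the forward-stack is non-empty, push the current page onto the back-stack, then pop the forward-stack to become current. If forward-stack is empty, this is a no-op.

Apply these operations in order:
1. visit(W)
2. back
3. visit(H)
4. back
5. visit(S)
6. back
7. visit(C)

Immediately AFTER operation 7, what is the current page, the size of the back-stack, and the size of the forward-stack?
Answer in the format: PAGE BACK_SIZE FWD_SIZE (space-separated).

After 1 (visit(W)): cur=W back=1 fwd=0
After 2 (back): cur=HOME back=0 fwd=1
After 3 (visit(H)): cur=H back=1 fwd=0
After 4 (back): cur=HOME back=0 fwd=1
After 5 (visit(S)): cur=S back=1 fwd=0
After 6 (back): cur=HOME back=0 fwd=1
After 7 (visit(C)): cur=C back=1 fwd=0

C 1 0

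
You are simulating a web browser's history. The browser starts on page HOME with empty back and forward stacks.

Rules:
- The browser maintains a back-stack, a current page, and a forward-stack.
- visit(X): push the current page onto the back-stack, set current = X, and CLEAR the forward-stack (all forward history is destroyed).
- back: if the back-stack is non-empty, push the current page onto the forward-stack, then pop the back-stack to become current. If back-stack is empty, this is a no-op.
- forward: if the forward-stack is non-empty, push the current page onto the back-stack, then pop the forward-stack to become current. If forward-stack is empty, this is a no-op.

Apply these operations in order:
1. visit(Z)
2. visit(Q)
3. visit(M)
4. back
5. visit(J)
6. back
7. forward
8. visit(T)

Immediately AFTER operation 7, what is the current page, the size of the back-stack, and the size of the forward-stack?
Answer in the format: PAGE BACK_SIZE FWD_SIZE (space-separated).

After 1 (visit(Z)): cur=Z back=1 fwd=0
After 2 (visit(Q)): cur=Q back=2 fwd=0
After 3 (visit(M)): cur=M back=3 fwd=0
After 4 (back): cur=Q back=2 fwd=1
After 5 (visit(J)): cur=J back=3 fwd=0
After 6 (back): cur=Q back=2 fwd=1
After 7 (forward): cur=J back=3 fwd=0

J 3 0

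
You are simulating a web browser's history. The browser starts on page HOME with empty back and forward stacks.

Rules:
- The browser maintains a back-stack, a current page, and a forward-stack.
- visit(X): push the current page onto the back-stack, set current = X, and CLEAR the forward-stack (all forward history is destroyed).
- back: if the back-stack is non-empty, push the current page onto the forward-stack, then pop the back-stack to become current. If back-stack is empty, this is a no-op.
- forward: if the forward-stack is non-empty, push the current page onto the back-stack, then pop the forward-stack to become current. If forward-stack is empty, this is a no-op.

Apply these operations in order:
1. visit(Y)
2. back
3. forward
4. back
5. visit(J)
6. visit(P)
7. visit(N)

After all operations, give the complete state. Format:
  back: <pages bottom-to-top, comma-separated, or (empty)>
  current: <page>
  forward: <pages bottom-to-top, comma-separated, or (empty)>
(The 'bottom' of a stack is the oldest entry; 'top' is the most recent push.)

Answer: back: HOME,J,P
current: N
forward: (empty)

Derivation:
After 1 (visit(Y)): cur=Y back=1 fwd=0
After 2 (back): cur=HOME back=0 fwd=1
After 3 (forward): cur=Y back=1 fwd=0
After 4 (back): cur=HOME back=0 fwd=1
After 5 (visit(J)): cur=J back=1 fwd=0
After 6 (visit(P)): cur=P back=2 fwd=0
After 7 (visit(N)): cur=N back=3 fwd=0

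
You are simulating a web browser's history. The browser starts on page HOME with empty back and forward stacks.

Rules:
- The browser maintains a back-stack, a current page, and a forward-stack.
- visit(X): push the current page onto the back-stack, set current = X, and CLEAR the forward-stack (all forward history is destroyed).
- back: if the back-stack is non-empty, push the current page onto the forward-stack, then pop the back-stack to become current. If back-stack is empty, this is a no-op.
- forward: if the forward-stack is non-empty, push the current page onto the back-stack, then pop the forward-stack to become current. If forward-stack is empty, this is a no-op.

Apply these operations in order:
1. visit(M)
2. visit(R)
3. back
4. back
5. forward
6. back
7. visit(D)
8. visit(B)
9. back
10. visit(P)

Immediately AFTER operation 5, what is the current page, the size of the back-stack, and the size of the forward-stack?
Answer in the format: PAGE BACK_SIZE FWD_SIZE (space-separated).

After 1 (visit(M)): cur=M back=1 fwd=0
After 2 (visit(R)): cur=R back=2 fwd=0
After 3 (back): cur=M back=1 fwd=1
After 4 (back): cur=HOME back=0 fwd=2
After 5 (forward): cur=M back=1 fwd=1

M 1 1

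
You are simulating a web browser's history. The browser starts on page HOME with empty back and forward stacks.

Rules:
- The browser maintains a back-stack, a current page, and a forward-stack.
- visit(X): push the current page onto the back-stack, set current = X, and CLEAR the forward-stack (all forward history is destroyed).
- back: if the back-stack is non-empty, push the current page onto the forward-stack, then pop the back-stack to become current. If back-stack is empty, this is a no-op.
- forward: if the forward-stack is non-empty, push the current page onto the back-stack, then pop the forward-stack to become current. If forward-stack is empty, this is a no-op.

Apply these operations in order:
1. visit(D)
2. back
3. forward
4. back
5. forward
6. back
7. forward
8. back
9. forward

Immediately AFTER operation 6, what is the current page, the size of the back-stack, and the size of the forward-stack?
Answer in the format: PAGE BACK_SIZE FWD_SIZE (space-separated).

After 1 (visit(D)): cur=D back=1 fwd=0
After 2 (back): cur=HOME back=0 fwd=1
After 3 (forward): cur=D back=1 fwd=0
After 4 (back): cur=HOME back=0 fwd=1
After 5 (forward): cur=D back=1 fwd=0
After 6 (back): cur=HOME back=0 fwd=1

HOME 0 1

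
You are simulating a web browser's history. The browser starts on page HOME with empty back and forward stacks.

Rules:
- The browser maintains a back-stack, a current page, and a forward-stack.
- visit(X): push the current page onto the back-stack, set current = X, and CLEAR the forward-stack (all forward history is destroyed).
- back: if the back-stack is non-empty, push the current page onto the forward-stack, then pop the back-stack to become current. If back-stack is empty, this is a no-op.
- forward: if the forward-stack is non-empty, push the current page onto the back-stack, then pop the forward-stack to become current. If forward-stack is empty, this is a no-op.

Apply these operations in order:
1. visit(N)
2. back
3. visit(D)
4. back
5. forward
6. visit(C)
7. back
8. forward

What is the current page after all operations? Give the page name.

Answer: C

Derivation:
After 1 (visit(N)): cur=N back=1 fwd=0
After 2 (back): cur=HOME back=0 fwd=1
After 3 (visit(D)): cur=D back=1 fwd=0
After 4 (back): cur=HOME back=0 fwd=1
After 5 (forward): cur=D back=1 fwd=0
After 6 (visit(C)): cur=C back=2 fwd=0
After 7 (back): cur=D back=1 fwd=1
After 8 (forward): cur=C back=2 fwd=0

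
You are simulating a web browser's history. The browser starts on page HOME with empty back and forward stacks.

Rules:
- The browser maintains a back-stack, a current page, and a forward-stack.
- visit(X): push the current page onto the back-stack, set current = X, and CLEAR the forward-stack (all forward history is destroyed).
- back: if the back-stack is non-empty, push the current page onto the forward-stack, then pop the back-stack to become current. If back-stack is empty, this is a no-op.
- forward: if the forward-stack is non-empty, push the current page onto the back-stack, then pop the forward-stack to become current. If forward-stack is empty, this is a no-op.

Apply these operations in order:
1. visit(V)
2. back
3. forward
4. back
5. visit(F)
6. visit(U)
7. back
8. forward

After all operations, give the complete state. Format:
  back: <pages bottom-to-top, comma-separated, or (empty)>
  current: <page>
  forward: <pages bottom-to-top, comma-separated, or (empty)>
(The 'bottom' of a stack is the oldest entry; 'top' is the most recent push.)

After 1 (visit(V)): cur=V back=1 fwd=0
After 2 (back): cur=HOME back=0 fwd=1
After 3 (forward): cur=V back=1 fwd=0
After 4 (back): cur=HOME back=0 fwd=1
After 5 (visit(F)): cur=F back=1 fwd=0
After 6 (visit(U)): cur=U back=2 fwd=0
After 7 (back): cur=F back=1 fwd=1
After 8 (forward): cur=U back=2 fwd=0

Answer: back: HOME,F
current: U
forward: (empty)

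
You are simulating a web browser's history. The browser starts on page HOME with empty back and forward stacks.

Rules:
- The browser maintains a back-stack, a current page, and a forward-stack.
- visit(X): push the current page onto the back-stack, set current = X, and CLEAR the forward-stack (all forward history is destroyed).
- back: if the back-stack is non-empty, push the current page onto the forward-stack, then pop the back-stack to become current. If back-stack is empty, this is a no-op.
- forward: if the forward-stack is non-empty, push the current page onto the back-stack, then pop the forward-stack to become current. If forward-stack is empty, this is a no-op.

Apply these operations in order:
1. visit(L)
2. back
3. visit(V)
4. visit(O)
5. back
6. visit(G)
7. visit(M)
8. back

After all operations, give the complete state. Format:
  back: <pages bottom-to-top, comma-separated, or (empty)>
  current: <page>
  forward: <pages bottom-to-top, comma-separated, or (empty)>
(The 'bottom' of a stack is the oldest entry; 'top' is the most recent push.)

After 1 (visit(L)): cur=L back=1 fwd=0
After 2 (back): cur=HOME back=0 fwd=1
After 3 (visit(V)): cur=V back=1 fwd=0
After 4 (visit(O)): cur=O back=2 fwd=0
After 5 (back): cur=V back=1 fwd=1
After 6 (visit(G)): cur=G back=2 fwd=0
After 7 (visit(M)): cur=M back=3 fwd=0
After 8 (back): cur=G back=2 fwd=1

Answer: back: HOME,V
current: G
forward: M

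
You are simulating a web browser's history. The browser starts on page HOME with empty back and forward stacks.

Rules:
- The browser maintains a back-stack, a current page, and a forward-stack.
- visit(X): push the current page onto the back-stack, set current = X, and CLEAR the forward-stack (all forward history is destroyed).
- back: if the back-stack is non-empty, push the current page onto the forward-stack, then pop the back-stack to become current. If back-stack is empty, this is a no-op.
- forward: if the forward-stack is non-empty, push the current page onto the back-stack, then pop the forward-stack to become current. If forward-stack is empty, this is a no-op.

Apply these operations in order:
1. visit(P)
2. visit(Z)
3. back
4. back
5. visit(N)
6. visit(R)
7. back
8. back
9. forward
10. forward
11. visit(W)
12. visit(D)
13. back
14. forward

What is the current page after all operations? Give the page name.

After 1 (visit(P)): cur=P back=1 fwd=0
After 2 (visit(Z)): cur=Z back=2 fwd=0
After 3 (back): cur=P back=1 fwd=1
After 4 (back): cur=HOME back=0 fwd=2
After 5 (visit(N)): cur=N back=1 fwd=0
After 6 (visit(R)): cur=R back=2 fwd=0
After 7 (back): cur=N back=1 fwd=1
After 8 (back): cur=HOME back=0 fwd=2
After 9 (forward): cur=N back=1 fwd=1
After 10 (forward): cur=R back=2 fwd=0
After 11 (visit(W)): cur=W back=3 fwd=0
After 12 (visit(D)): cur=D back=4 fwd=0
After 13 (back): cur=W back=3 fwd=1
After 14 (forward): cur=D back=4 fwd=0

Answer: D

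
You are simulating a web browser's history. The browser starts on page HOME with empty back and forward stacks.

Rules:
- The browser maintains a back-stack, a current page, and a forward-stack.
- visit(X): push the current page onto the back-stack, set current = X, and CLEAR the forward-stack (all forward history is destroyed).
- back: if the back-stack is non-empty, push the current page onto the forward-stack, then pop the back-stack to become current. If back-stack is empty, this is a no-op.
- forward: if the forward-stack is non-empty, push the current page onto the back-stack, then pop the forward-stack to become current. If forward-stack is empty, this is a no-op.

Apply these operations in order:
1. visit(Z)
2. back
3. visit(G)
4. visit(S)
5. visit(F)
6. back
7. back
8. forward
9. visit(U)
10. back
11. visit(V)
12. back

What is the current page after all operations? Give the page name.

After 1 (visit(Z)): cur=Z back=1 fwd=0
After 2 (back): cur=HOME back=0 fwd=1
After 3 (visit(G)): cur=G back=1 fwd=0
After 4 (visit(S)): cur=S back=2 fwd=0
After 5 (visit(F)): cur=F back=3 fwd=0
After 6 (back): cur=S back=2 fwd=1
After 7 (back): cur=G back=1 fwd=2
After 8 (forward): cur=S back=2 fwd=1
After 9 (visit(U)): cur=U back=3 fwd=0
After 10 (back): cur=S back=2 fwd=1
After 11 (visit(V)): cur=V back=3 fwd=0
After 12 (back): cur=S back=2 fwd=1

Answer: S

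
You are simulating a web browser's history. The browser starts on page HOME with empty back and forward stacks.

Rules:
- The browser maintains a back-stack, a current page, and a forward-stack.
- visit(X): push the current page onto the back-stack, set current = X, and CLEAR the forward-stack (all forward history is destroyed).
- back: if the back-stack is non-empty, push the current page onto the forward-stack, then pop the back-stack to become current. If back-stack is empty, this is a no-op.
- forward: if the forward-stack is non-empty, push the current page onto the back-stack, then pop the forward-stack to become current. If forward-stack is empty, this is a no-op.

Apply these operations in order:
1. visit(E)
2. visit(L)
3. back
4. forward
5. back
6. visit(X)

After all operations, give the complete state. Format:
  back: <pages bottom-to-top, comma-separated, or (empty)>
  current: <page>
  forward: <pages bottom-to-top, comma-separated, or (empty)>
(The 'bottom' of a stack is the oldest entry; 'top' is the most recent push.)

After 1 (visit(E)): cur=E back=1 fwd=0
After 2 (visit(L)): cur=L back=2 fwd=0
After 3 (back): cur=E back=1 fwd=1
After 4 (forward): cur=L back=2 fwd=0
After 5 (back): cur=E back=1 fwd=1
After 6 (visit(X)): cur=X back=2 fwd=0

Answer: back: HOME,E
current: X
forward: (empty)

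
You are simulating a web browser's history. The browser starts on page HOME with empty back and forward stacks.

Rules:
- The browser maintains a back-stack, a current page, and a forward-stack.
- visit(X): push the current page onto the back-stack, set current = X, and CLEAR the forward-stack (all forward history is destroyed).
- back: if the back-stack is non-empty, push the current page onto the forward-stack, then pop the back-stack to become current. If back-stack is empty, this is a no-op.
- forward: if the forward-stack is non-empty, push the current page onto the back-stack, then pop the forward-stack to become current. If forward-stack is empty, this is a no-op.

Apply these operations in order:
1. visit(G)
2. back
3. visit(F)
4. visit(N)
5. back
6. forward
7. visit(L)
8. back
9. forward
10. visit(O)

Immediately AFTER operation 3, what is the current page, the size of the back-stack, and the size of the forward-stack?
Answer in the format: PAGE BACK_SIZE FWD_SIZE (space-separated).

After 1 (visit(G)): cur=G back=1 fwd=0
After 2 (back): cur=HOME back=0 fwd=1
After 3 (visit(F)): cur=F back=1 fwd=0

F 1 0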